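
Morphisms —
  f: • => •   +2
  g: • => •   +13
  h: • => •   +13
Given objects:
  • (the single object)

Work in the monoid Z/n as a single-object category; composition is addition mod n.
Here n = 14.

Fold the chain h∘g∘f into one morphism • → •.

  0 +2≡2 +13≡1 +13≡0  (mod 14)
result: +0

Answer: +0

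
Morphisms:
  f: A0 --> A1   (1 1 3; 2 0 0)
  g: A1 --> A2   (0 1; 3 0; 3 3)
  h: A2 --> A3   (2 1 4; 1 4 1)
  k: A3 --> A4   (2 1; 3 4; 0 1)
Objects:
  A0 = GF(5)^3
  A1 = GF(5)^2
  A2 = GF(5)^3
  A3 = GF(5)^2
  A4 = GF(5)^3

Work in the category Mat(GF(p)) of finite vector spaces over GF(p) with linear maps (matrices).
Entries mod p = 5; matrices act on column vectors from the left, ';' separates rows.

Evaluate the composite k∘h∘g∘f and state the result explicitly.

Answer: (4 0 0; 1 0 0; 3 0 0)

Derivation:
  e0=(1,0,0) f-->(1,2) g-->(2,3,4) h-->(3,3) k-->(4,1,3)
  e1=(0,1,0) f-->(1,0) g-->(0,3,3) h-->(0,0) k-->(0,0,0)
  e2=(0,0,1) f-->(3,0) g-->(0,4,4) h-->(0,0) k-->(0,0,0)
composite: (4 0 0; 1 0 0; 3 0 0)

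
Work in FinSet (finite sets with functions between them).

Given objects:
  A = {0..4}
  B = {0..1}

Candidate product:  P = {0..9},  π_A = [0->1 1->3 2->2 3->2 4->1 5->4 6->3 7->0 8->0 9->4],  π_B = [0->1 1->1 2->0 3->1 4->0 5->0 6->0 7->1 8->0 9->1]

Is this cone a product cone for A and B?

|A|·|B| = 5·2 = 10;  |P| = 10
Check the pairing map k ↦ (π_A(k), π_B(k)):
  0 -> (1,1)
  1 -> (3,1)
  2 -> (2,0)
  3 -> (2,1)
  4 -> (1,0)
  5 -> (4,0)
  6 -> (3,0)
  7 -> (0,1)
  8 -> (0,0)
  9 -> (4,1)
distinct pairs in image: 10 / 10 needed
  → bijection onto A×B; projections well-typed.

Answer: VALID PRODUCT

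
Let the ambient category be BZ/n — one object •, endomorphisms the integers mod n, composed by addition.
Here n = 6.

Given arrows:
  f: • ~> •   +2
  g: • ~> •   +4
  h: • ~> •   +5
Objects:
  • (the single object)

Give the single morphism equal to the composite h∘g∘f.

  0 +2≡2 +4≡0 +5≡5  (mod 6)
result: +5

Answer: +5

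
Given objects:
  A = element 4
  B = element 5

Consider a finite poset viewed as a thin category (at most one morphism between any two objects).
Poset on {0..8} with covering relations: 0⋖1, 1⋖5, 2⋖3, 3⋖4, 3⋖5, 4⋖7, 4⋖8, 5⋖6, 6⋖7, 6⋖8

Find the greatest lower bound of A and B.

Answer: A∧B = 3

Work:
Common predecessors of 4,5: {2,3}
  2 ⊑ 3
  3 ⊑ 3
glb = 3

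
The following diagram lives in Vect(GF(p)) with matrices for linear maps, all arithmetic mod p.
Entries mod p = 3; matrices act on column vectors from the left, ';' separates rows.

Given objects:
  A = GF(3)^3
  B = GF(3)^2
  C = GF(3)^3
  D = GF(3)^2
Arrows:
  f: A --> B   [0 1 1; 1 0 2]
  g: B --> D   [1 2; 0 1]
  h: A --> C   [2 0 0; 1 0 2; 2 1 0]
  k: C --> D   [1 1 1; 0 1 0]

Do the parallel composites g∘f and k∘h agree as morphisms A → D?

Path 1 = f;g:
  e0=[1,0,0] f-->[0,1] g-->[2,1]
  e1=[0,1,0] f-->[1,0] g-->[1,0]
  e2=[0,0,1] f-->[1,2] g-->[2,2]
  ⟦path⟧₁ = [2 1 2; 1 0 2]
Path 2 = h;k:
  e0=[1,0,0] h-->[2,1,2] k-->[2,1]
  e1=[0,1,0] h-->[0,0,1] k-->[1,0]
  e2=[0,0,1] h-->[0,2,0] k-->[2,2]
  ⟦path⟧₂ = [2 1 2; 1 0 2]
Equal? equal; square commutes

Answer: COMMUTES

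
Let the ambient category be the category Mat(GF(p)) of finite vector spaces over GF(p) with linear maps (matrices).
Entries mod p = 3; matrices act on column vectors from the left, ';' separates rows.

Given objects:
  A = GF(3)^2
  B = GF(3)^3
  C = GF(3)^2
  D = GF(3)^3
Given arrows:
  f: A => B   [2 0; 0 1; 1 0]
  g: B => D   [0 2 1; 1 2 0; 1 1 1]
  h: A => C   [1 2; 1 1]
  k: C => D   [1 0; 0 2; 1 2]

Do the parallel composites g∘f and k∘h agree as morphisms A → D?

Answer: COMMUTES

Work:
Along f;g (path 1):
  e0=(1,0) f=>(2,0,1) g=>(1,2,0)
  e1=(0,1) f=>(0,1,0) g=>(2,2,1)
  ⟦path⟧₁ = [1 2; 2 2; 0 1]
Along h;k (path 2):
  e0=(1,0) h=>(1,1) k=>(1,2,0)
  e1=(0,1) h=>(2,1) k=>(2,2,1)
  ⟦path⟧₂ = [1 2; 2 2; 0 1]
Equal? equal; square commutes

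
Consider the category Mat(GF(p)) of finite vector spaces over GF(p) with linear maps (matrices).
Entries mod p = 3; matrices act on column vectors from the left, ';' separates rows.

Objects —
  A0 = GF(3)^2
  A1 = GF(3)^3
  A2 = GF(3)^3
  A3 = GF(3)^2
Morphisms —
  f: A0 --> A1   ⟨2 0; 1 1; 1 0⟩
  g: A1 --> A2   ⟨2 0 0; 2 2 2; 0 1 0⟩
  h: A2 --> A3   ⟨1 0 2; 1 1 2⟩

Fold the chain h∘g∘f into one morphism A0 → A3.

Answer: ⟨0 2; 2 1⟩

Trace:
  e0=[1,0] f-->[2,1,1] g-->[1,2,1] h-->[0,2]
  e1=[0,1] f-->[0,1,0] g-->[0,2,1] h-->[2,1]
composite: ⟨0 2; 2 1⟩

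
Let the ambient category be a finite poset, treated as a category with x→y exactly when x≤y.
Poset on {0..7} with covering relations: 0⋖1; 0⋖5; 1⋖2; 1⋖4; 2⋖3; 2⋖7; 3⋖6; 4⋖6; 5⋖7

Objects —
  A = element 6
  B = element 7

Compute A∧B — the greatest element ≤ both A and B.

Common predecessors of 6,7: {0,1,2}
  0 ⊑ 2
  1 ⊑ 2
  2 ⊑ 2
glb = 2

Answer: A∧B = 2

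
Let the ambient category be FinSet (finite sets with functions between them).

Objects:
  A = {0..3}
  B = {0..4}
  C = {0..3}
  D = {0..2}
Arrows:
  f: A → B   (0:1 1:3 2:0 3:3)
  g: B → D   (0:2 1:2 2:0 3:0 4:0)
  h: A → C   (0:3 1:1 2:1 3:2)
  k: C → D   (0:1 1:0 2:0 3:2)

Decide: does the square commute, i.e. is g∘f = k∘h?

Path 1 = f;g:
  0 f→1 g→2
  1 f→3 g→0
  2 f→0 g→2
  3 f→3 g→0
  result₁ = (0:2 1:0 2:2 3:0)
Path 2 = h;k:
  0 h→3 k→2
  1 h→1 k→0
  2 h→1 k→0
  3 h→2 k→0
  result₂ = (0:2 1:0 2:0 3:0)
Equal? NO — does not commute

Answer: DOES NOT COMMUTE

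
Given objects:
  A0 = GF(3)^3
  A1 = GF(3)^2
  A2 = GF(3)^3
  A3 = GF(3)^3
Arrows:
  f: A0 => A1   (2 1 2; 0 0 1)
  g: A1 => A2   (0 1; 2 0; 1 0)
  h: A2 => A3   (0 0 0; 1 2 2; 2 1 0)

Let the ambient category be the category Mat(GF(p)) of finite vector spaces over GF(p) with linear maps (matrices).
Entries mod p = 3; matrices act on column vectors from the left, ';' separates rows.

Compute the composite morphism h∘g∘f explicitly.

Answer: (0 0 0; 0 0 1; 1 2 0)

Trace:
  e0=(1,0,0) f=>(2,0) g=>(0,1,2) h=>(0,0,1)
  e1=(0,1,0) f=>(1,0) g=>(0,2,1) h=>(0,0,2)
  e2=(0,0,1) f=>(2,1) g=>(1,1,2) h=>(0,1,0)
composite: (0 0 0; 0 0 1; 1 2 0)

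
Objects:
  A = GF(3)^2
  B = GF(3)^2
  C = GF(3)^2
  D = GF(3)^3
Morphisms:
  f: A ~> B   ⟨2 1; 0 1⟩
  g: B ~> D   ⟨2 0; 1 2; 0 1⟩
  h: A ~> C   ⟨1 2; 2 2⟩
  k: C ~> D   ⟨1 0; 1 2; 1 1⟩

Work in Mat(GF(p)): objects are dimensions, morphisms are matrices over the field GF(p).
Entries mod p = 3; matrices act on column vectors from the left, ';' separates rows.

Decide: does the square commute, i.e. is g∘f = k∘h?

Answer: COMMUTES

Trace:
1) trace f;g:
  e0=[1,0] f~>[2,0] g~>[1,2,0]
  e1=[0,1] f~>[1,1] g~>[2,0,1]
  result₁ = ⟨1 2; 2 0; 0 1⟩
2) trace h;k:
  e0=[1,0] h~>[1,2] k~>[1,2,0]
  e1=[0,1] h~>[2,2] k~>[2,0,1]
  result₂ = ⟨1 2; 2 0; 0 1⟩
Equal? same morphism ✓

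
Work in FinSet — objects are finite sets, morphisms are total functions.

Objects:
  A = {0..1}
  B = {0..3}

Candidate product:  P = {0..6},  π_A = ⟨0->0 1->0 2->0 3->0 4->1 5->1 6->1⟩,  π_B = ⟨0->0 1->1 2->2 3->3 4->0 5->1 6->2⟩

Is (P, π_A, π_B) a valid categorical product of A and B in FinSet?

Answer: NOT A VALID PRODUCT — |P|=7 ≠ |A|·|B|=8

Trace:
|A|·|B| = 2·4 = 8;  |P| = 7
  → cardinalities differ; no bijection possible.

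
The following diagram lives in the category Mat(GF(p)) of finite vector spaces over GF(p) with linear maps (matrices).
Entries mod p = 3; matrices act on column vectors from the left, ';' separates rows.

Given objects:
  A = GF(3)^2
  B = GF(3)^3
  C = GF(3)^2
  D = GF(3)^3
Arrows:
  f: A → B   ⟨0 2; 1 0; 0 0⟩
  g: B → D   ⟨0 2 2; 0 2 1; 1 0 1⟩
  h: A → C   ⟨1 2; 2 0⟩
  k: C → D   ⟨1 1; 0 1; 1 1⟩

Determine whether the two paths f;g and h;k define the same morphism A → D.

Path 1 = f;g:
  e0=⟨1,0⟩ f→⟨0,1,0⟩ g→⟨2,2,0⟩
  e1=⟨0,1⟩ f→⟨2,0,0⟩ g→⟨0,0,2⟩
  composite₁ = ⟨2 0; 2 0; 0 2⟩
Path 2 = h;k:
  e0=⟨1,0⟩ h→⟨1,2⟩ k→⟨0,2,0⟩
  e1=⟨0,1⟩ h→⟨2,0⟩ k→⟨2,0,2⟩
  composite₂ = ⟨0 2; 2 0; 0 2⟩
Equal? differ; not commutative

Answer: DOES NOT COMMUTE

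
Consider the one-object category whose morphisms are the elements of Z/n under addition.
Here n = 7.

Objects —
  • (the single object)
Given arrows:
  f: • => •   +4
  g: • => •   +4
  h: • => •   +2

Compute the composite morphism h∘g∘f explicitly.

  0 +4≡4 +4≡1 +2≡3  (mod 7)
result: +3

Answer: +3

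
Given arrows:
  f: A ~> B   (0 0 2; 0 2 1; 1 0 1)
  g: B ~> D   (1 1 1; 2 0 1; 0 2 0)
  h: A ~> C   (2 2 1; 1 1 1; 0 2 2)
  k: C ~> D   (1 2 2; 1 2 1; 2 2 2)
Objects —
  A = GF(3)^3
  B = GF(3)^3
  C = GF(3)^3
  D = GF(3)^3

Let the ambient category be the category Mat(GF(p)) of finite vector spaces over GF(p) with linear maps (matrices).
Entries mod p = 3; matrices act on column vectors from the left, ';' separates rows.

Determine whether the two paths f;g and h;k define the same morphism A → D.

Answer: COMMUTES

Derivation:
Path 1 = f;g:
  e0=(1,0,0) f~>(0,0,1) g~>(1,1,0)
  e1=(0,1,0) f~>(0,2,0) g~>(2,0,1)
  e2=(0,0,1) f~>(2,1,1) g~>(1,2,2)
  composite₁ = (1 2 1; 1 0 2; 0 1 2)
Path 2 = h;k:
  e0=(1,0,0) h~>(2,1,0) k~>(1,1,0)
  e1=(0,1,0) h~>(2,1,2) k~>(2,0,1)
  e2=(0,0,1) h~>(1,1,2) k~>(1,2,2)
  composite₂ = (1 2 1; 1 0 2; 0 1 2)
Equal? YES — commutes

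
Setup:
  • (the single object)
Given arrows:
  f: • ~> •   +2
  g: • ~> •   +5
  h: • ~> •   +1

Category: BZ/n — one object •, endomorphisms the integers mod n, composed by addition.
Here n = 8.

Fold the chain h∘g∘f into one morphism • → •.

Answer: +0

Work:
  0 +2≡2 +5≡7 +1≡0  (mod 8)
result: +0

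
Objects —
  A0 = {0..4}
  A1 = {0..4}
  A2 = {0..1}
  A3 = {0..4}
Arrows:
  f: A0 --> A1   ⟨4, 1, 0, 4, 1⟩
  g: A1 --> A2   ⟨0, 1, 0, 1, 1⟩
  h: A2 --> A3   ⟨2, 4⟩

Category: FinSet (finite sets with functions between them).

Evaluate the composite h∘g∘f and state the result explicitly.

  0 f-->4 g-->1 h-->4
  1 f-->1 g-->1 h-->4
  2 f-->0 g-->0 h-->2
  3 f-->4 g-->1 h-->4
  4 f-->1 g-->1 h-->4
result: ⟨4, 4, 2, 4, 4⟩

Answer: ⟨4, 4, 2, 4, 4⟩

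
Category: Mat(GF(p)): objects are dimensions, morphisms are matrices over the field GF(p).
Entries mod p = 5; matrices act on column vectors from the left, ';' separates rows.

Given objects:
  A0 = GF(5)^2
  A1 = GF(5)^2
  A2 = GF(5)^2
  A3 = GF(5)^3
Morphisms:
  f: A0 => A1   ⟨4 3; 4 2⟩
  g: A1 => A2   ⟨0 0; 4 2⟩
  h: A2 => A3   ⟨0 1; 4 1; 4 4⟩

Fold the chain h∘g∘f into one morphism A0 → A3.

Answer: ⟨4 1; 4 1; 1 4⟩

Derivation:
  e0=[1,0] f=>[4,4] g=>[0,4] h=>[4,4,1]
  e1=[0,1] f=>[3,2] g=>[0,1] h=>[1,1,4]
result: ⟨4 1; 4 1; 1 4⟩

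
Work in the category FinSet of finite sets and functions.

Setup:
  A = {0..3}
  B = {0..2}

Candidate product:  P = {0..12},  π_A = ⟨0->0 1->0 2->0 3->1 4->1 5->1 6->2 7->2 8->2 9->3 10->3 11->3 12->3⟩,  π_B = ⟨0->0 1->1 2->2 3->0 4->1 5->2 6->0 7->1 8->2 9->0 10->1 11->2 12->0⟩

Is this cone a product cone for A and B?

Answer: NOT A VALID PRODUCT — |P|=13 ≠ |A|·|B|=12

Derivation:
|A|·|B| = 4·3 = 12;  |P| = 13
  → cardinalities differ; no bijection possible.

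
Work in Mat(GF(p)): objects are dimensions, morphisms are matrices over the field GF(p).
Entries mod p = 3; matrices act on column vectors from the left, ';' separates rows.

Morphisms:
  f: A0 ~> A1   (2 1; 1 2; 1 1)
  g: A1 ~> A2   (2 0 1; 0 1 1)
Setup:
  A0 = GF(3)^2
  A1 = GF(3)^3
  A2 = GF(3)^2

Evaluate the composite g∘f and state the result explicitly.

  e0=(1,0) f~>(2,1,1) g~>(2,2)
  e1=(0,1) f~>(1,2,1) g~>(0,0)
⟦path⟧: (2 0; 2 0)

Answer: (2 0; 2 0)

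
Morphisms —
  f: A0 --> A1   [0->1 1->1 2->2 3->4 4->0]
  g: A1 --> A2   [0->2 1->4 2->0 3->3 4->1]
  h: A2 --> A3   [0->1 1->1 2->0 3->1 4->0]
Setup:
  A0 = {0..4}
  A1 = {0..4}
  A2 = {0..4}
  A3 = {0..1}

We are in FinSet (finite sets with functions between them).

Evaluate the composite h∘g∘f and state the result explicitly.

Answer: [0->0 1->0 2->1 3->1 4->0]

Trace:
  0 f-->1 g-->4 h-->0
  1 f-->1 g-->4 h-->0
  2 f-->2 g-->0 h-->1
  3 f-->4 g-->1 h-->1
  4 f-->0 g-->2 h-->0
composite: [0->0 1->0 2->1 3->1 4->0]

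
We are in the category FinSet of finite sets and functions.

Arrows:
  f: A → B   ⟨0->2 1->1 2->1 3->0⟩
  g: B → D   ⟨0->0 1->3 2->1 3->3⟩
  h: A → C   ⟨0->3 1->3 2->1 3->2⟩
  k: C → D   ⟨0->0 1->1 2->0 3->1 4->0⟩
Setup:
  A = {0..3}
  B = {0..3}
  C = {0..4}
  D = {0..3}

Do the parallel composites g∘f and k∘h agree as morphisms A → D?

Answer: DOES NOT COMMUTE

Derivation:
Path 1 = f;g:
  0 f→2 g→1
  1 f→1 g→3
  2 f→1 g→3
  3 f→0 g→0
  result₁ = ⟨0->1 1->3 2->3 3->0⟩
Path 2 = h;k:
  0 h→3 k→1
  1 h→3 k→1
  2 h→1 k→1
  3 h→2 k→0
  result₂ = ⟨0->1 1->1 2->1 3->0⟩
Equal? distinct morphisms ✗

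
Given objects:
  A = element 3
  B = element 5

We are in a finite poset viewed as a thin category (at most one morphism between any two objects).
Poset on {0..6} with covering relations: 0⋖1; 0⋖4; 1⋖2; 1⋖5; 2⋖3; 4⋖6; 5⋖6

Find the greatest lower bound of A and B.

Lower bounds of A=3 and B=5: {0,1}
  0 ≤ 1
  1 ≤ 1
glb = 1

Answer: A∧B = 1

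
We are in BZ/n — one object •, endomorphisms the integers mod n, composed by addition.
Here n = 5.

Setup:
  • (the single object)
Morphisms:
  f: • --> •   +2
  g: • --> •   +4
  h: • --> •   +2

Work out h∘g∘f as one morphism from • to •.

  0 +2≡2 +4≡1 +2≡3  (mod 5)
⟦path⟧: +3

Answer: +3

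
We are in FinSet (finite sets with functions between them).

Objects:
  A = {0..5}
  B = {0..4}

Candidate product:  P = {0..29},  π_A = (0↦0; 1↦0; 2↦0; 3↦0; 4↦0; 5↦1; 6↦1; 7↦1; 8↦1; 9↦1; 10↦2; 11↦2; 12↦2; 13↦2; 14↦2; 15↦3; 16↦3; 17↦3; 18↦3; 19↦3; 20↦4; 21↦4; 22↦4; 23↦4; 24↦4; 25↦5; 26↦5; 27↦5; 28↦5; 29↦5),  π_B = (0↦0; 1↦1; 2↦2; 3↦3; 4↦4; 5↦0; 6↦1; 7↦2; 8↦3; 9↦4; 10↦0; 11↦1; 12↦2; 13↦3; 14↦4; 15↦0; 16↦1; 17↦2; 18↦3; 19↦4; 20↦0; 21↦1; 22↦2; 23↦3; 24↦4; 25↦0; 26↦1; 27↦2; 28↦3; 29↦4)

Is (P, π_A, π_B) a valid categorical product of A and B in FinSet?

|A|·|B| = 6·5 = 30;  |P| = 30
Check the pairing map k ↦ (π_A(k), π_B(k)):
  0 ↦ (0,0)
  1 ↦ (0,1)
  2 ↦ (0,2)
  3 ↦ (0,3)
  4 ↦ (0,4)
  5 ↦ (1,0)
  6 ↦ (1,1)
  7 ↦ (1,2)
  8 ↦ (1,3)
  9 ↦ (1,4)
  10 ↦ (2,0)
  11 ↦ (2,1)
  12 ↦ (2,2)
  13 ↦ (2,3)
  14 ↦ (2,4)
  15 ↦ (3,0)
  16 ↦ (3,1)
  17 ↦ (3,2)
  18 ↦ (3,3)
  19 ↦ (3,4)
  20 ↦ (4,0)
  21 ↦ (4,1)
  22 ↦ (4,2)
  23 ↦ (4,3)
  24 ↦ (4,4)
  25 ↦ (5,0)
  26 ↦ (5,1)
  27 ↦ (5,2)
  28 ↦ (5,3)
  29 ↦ (5,4)
distinct pairs in image: 30 / 30 needed
  → bijection onto A×B; projections well-typed.

Answer: VALID PRODUCT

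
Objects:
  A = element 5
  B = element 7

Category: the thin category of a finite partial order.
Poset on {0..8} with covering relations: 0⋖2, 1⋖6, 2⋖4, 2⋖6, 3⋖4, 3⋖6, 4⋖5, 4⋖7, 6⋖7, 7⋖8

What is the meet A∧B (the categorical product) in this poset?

Answer: A∧B = 4

Work:
Lower bounds of A=5 and B=7: {0,2,3,4}
  0 ≤ 4
  2 ≤ 4
  3 ≤ 4
  4 ≤ 4
glb = 4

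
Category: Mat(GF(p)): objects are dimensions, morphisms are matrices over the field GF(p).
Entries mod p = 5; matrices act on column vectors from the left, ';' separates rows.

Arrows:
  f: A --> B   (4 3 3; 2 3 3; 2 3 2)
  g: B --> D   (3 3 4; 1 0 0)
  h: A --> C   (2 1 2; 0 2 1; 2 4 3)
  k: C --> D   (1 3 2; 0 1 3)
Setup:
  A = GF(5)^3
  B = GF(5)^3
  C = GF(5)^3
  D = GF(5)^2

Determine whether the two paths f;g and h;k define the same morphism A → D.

Answer: DOES NOT COMMUTE

Derivation:
Along f;g (path 1):
  e0=[1,0,0] f-->[4,2,2] g-->[1,4]
  e1=[0,1,0] f-->[3,3,3] g-->[0,3]
  e2=[0,0,1] f-->[3,3,2] g-->[1,3]
  result₁ = (1 0 1; 4 3 3)
Along h;k (path 2):
  e0=[1,0,0] h-->[2,0,2] k-->[1,1]
  e1=[0,1,0] h-->[1,2,4] k-->[0,4]
  e2=[0,0,1] h-->[2,1,3] k-->[1,0]
  result₂ = (1 0 1; 1 4 0)
Equal? differ; not commutative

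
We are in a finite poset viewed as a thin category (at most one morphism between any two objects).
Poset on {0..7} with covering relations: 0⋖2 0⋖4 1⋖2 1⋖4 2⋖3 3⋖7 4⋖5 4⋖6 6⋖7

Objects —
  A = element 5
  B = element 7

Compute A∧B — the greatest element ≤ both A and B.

{x : x<=A ∧ x<=B} = {0,1,4}  (A=5, B=7)
  0 <= 4
  1 <= 4
  4 <= 4
glb = 4

Answer: A∧B = 4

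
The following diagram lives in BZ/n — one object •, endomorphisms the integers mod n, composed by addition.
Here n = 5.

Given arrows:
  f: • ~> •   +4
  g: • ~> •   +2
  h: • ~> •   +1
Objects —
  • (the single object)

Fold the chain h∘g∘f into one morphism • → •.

  0 +4≡4 +2≡1 +1≡2  (mod 5)
⟦path⟧: +2

Answer: +2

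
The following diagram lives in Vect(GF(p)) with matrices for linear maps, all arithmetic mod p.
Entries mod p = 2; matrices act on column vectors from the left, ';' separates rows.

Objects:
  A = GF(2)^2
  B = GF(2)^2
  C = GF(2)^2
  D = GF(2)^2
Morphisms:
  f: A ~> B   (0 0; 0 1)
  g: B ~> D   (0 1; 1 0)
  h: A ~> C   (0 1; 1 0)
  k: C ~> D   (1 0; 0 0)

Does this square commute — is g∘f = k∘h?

Along f;g (path 1):
  e0=[1,0] f~>[0,0] g~>[0,0]
  e1=[0,1] f~>[0,1] g~>[1,0]
  composite₁ = (0 1; 0 0)
Along h;k (path 2):
  e0=[1,0] h~>[0,1] k~>[0,0]
  e1=[0,1] h~>[1,0] k~>[1,0]
  composite₂ = (0 1; 0 0)
Equal? equal; square commutes

Answer: COMMUTES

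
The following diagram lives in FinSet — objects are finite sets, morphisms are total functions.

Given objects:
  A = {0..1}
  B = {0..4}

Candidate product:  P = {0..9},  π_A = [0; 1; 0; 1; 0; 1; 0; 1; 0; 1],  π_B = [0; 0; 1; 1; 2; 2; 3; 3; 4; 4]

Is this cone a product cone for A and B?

|A|·|B| = 2·5 = 10;  |P| = 10
Check the pairing map k ↦ (π_A(k), π_B(k)):
  0 ↦ (0,0)
  1 ↦ (1,0)
  2 ↦ (0,1)
  3 ↦ (1,1)
  4 ↦ (0,2)
  5 ↦ (1,2)
  6 ↦ (0,3)
  7 ↦ (1,3)
  8 ↦ (0,4)
  9 ↦ (1,4)
distinct pairs in image: 10 / 10 needed
  → bijection onto A×B; projections well-typed.

Answer: VALID PRODUCT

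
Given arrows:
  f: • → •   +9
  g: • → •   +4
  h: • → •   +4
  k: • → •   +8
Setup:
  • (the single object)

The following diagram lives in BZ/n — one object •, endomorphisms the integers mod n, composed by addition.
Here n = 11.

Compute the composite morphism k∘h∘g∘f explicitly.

Answer: +3

Trace:
  0 +9≡9 +4≡2 +4≡6 +8≡3  (mod 11)
⟦path⟧: +3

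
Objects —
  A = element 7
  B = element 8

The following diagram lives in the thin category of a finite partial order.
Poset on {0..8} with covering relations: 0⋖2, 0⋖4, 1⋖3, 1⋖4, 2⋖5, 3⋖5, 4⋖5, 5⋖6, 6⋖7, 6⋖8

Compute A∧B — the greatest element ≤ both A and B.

Common predecessors of 7,8: {0,1,2,3,4,5,6}
  0 <= 6
  1 <= 6
  2 <= 6
  3 <= 6
  4 <= 6
  5 <= 6
  6 <= 6
glb = 6

Answer: A∧B = 6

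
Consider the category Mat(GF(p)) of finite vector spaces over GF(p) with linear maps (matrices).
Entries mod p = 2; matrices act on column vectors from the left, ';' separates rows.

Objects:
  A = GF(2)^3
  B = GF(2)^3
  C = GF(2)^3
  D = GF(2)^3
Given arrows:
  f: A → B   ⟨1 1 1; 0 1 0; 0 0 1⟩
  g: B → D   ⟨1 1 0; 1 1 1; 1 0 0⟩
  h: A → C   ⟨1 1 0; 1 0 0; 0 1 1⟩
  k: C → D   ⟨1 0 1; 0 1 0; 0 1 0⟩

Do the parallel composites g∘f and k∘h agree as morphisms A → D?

1) trace f;g:
  e0=(1,0,0) f→(1,0,0) g→(1,1,1)
  e1=(0,1,0) f→(1,1,0) g→(0,0,1)
  e2=(0,0,1) f→(1,0,1) g→(1,0,1)
  composite₁ = ⟨1 0 1; 1 0 0; 1 1 1⟩
2) trace h;k:
  e0=(1,0,0) h→(1,1,0) k→(1,1,1)
  e1=(0,1,0) h→(1,0,1) k→(0,0,0)
  e2=(0,0,1) h→(0,0,1) k→(1,0,0)
  composite₂ = ⟨1 0 1; 1 0 0; 1 0 0⟩
Equal? differ; not commutative

Answer: DOES NOT COMMUTE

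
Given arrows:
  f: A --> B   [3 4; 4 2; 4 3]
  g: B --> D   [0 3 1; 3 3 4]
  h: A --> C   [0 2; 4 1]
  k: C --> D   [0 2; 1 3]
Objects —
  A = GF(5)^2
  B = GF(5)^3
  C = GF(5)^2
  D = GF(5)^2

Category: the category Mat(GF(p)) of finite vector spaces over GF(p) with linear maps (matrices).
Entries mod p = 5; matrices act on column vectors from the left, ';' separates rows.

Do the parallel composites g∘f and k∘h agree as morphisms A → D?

Answer: DOES NOT COMMUTE

Trace:
Path 1 = f;g:
  e0=(1,0) f-->(3,4,4) g-->(1,2)
  e1=(0,1) f-->(4,2,3) g-->(4,0)
  ⟦path⟧₁ = [1 4; 2 0]
Path 2 = h;k:
  e0=(1,0) h-->(0,4) k-->(3,2)
  e1=(0,1) h-->(2,1) k-->(2,0)
  ⟦path⟧₂ = [3 2; 2 0]
Equal? differ; not commutative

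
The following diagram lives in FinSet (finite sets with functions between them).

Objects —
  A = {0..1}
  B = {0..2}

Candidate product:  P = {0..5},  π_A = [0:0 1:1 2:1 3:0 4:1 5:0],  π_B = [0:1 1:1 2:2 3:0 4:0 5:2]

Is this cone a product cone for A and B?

|A|·|B| = 2·3 = 6;  |P| = 6
Check the pairing map k ↦ (π_A(k), π_B(k)):
  0 : (0,1)
  1 : (1,1)
  2 : (1,2)
  3 : (0,0)
  4 : (1,0)
  5 : (0,2)
distinct pairs in image: 6 / 6 needed
  → bijection onto A×B; projections well-typed.

Answer: VALID PRODUCT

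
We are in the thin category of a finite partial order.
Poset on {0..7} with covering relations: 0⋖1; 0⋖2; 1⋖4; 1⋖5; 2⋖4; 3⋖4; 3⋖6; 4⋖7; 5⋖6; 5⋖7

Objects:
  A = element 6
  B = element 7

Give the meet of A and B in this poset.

{x : x≤A ∧ x≤B} = {0,1,3,5}  (A=6, B=7)
  maximal lower bounds 3 and 5 are incomparable: neither 3≤5 nor 5≤3
→ no greatest lower bound exists

Answer: NO MEET EXISTS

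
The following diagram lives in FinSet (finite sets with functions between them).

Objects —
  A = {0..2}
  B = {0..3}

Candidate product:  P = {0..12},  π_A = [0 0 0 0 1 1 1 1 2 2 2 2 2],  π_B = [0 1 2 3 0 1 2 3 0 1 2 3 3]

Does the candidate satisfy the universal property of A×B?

Answer: NOT A VALID PRODUCT — |P|=13 ≠ |A|·|B|=12

Trace:
|A|·|B| = 3·4 = 12;  |P| = 13
  → cardinalities differ; no bijection possible.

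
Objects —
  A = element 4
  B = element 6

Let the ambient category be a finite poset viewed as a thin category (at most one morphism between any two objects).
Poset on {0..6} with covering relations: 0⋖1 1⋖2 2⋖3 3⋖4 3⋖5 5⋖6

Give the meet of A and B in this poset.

Common predecessors of 4,6: {0,1,2,3}
  0 ⊑ 3
  1 ⊑ 3
  2 ⊑ 3
  3 ⊑ 3
glb = 3

Answer: A∧B = 3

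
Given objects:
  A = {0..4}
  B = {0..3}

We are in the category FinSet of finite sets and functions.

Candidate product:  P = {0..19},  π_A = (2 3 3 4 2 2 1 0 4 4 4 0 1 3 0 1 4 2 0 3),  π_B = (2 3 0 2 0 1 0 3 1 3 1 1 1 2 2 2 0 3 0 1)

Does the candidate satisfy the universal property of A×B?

Answer: NOT A VALID PRODUCT — duplicate pair at indices 8,10

Derivation:
|A|·|B| = 5·4 = 20;  |P| = 20
Check the pairing map k ↦ (π_A(k), π_B(k)):
  0 -> (2,2)
  1 -> (3,3)
  2 -> (3,0)
  3 -> (4,2)
  4 -> (2,0)
  5 -> (2,1)
  6 -> (1,0)
  7 -> (0,3)
  8 -> (4,1)
  9 -> (4,3)
  10 -> (4,1)  ✗ repeats pair of k=8
  11 -> (0,1)
  12 -> (1,1)
  13 -> (3,2)
  14 -> (0,2)
  15 -> (1,2)
  16 -> (4,0)
  17 -> (2,3)
  18 -> (0,0)
  19 -> (3,1)
distinct pairs in image: 19 / 20 needed
  → (4,1) hit at k=8 and k=10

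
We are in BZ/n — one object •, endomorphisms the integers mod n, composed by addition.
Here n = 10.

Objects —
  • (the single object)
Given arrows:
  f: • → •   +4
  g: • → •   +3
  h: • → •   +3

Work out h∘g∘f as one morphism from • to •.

  0 +4≡4 +3≡7 +3≡0  (mod 10)
result: +0

Answer: +0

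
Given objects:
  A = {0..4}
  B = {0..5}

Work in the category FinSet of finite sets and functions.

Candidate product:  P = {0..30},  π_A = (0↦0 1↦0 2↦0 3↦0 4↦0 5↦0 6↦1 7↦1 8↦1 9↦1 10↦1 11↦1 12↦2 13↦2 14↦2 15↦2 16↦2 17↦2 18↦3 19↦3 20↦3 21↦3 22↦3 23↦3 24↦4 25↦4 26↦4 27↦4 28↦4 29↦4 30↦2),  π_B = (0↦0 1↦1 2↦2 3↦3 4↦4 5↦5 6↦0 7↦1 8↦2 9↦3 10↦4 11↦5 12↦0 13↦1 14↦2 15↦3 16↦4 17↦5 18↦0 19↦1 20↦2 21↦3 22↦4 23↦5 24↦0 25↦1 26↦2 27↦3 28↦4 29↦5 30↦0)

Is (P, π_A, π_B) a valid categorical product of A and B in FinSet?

|A|·|B| = 5·6 = 30;  |P| = 31
  → cardinalities differ; no bijection possible.

Answer: NOT A VALID PRODUCT — |P|=31 ≠ |A|·|B|=30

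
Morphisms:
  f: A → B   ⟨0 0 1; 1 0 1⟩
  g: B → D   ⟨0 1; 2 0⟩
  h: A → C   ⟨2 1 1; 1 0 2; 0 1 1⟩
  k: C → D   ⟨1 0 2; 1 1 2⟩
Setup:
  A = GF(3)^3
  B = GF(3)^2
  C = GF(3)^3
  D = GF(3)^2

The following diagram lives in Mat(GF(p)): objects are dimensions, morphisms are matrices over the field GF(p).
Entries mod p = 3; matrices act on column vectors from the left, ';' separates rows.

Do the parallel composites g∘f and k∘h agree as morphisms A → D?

1) trace f;g:
  e0=[1,0,0] f→[0,1] g→[1,0]
  e1=[0,1,0] f→[0,0] g→[0,0]
  e2=[0,0,1] f→[1,1] g→[1,2]
  composite₁ = ⟨1 0 1; 0 0 2⟩
2) trace h;k:
  e0=[1,0,0] h→[2,1,0] k→[2,0]
  e1=[0,1,0] h→[1,0,1] k→[0,0]
  e2=[0,0,1] h→[1,2,1] k→[0,2]
  composite₂ = ⟨2 0 0; 0 0 2⟩
Equal? differ; not commutative

Answer: DOES NOT COMMUTE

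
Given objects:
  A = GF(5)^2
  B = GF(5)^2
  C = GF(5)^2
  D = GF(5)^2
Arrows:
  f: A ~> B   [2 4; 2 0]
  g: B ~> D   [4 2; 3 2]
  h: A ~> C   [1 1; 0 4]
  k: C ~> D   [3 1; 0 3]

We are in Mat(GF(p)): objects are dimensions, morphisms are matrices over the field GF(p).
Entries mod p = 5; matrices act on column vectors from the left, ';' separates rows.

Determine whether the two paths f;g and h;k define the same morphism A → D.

Answer: DOES NOT COMMUTE

Derivation:
Path 1 = f;g:
  e0=(1,0) f~>(2,2) g~>(2,0)
  e1=(0,1) f~>(4,0) g~>(1,2)
  result₁ = [2 1; 0 2]
Path 2 = h;k:
  e0=(1,0) h~>(1,0) k~>(3,0)
  e1=(0,1) h~>(1,4) k~>(2,2)
  result₂ = [3 2; 0 2]
Equal? NO — does not commute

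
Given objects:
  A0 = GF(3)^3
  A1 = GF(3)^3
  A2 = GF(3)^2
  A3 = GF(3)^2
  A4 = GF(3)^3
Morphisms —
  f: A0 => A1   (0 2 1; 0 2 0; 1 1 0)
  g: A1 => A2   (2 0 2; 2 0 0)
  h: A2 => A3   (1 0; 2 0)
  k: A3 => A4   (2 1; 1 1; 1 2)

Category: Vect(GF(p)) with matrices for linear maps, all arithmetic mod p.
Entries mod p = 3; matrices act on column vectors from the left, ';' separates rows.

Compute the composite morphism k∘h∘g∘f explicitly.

Answer: (2 0 2; 0 0 0; 1 0 1)

Derivation:
  e0=[1,0,0] f=>[0,0,1] g=>[2,0] h=>[2,1] k=>[2,0,1]
  e1=[0,1,0] f=>[2,2,1] g=>[0,1] h=>[0,0] k=>[0,0,0]
  e2=[0,0,1] f=>[1,0,0] g=>[2,2] h=>[2,1] k=>[2,0,1]
⟦path⟧: (2 0 2; 0 0 0; 1 0 1)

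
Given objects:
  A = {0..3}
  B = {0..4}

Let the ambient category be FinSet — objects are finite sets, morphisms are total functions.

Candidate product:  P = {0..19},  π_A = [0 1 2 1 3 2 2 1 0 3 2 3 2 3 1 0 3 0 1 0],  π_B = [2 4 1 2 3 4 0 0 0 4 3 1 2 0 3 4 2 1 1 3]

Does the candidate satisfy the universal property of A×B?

|A|·|B| = 4·5 = 20;  |P| = 20
Check the pairing map k ↦ (π_A(k), π_B(k)):
  0 ↦ (0,2)
  1 ↦ (1,4)
  2 ↦ (2,1)
  3 ↦ (1,2)
  4 ↦ (3,3)
  5 ↦ (2,4)
  6 ↦ (2,0)
  7 ↦ (1,0)
  8 ↦ (0,0)
  9 ↦ (3,4)
  10 ↦ (2,3)
  11 ↦ (3,1)
  12 ↦ (2,2)
  13 ↦ (3,0)
  14 ↦ (1,3)
  15 ↦ (0,4)
  16 ↦ (3,2)
  17 ↦ (0,1)
  18 ↦ (1,1)
  19 ↦ (0,3)
distinct pairs in image: 20 / 20 needed
  → bijection onto A×B; projections well-typed.

Answer: VALID PRODUCT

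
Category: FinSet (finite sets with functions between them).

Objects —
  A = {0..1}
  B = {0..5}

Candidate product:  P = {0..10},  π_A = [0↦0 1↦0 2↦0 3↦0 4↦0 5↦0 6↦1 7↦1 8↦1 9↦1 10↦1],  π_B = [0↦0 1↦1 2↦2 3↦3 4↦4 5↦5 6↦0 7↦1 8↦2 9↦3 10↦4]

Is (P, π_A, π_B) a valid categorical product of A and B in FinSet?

Answer: NOT A VALID PRODUCT — |P|=11 ≠ |A|·|B|=12

Derivation:
|A|·|B| = 2·6 = 12;  |P| = 11
  → cardinalities differ; no bijection possible.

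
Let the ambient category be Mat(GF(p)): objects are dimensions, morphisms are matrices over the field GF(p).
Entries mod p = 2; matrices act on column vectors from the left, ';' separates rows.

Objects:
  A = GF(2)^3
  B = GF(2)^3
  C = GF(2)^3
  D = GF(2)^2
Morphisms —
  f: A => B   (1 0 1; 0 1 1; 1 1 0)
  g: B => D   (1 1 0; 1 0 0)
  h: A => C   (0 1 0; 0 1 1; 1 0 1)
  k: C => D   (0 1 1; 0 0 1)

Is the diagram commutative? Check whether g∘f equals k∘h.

Answer: COMMUTES

Derivation:
Along f;g (path 1):
  e0=[1,0,0] f=>[1,0,1] g=>[1,1]
  e1=[0,1,0] f=>[0,1,1] g=>[1,0]
  e2=[0,0,1] f=>[1,1,0] g=>[0,1]
  composite₁ = (1 1 0; 1 0 1)
Along h;k (path 2):
  e0=[1,0,0] h=>[0,0,1] k=>[1,1]
  e1=[0,1,0] h=>[1,1,0] k=>[1,0]
  e2=[0,0,1] h=>[0,1,1] k=>[0,1]
  composite₂ = (1 1 0; 1 0 1)
Equal? same morphism ✓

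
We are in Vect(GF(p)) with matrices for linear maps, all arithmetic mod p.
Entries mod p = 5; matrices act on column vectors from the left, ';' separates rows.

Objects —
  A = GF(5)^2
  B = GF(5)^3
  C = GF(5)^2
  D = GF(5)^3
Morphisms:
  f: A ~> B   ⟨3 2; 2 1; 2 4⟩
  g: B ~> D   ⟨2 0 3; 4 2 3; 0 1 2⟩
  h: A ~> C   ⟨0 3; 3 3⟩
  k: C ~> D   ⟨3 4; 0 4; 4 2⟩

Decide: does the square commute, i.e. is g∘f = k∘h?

Answer: DOES NOT COMMUTE

Work:
Along f;g (path 1):
  e0=⟨1,0⟩ f~>⟨3,2,2⟩ g~>⟨2,2,1⟩
  e1=⟨0,1⟩ f~>⟨2,1,4⟩ g~>⟨1,2,4⟩
  ⟦path⟧₁ = ⟨2 1; 2 2; 1 4⟩
Along h;k (path 2):
  e0=⟨1,0⟩ h~>⟨0,3⟩ k~>⟨2,2,1⟩
  e1=⟨0,1⟩ h~>⟨3,3⟩ k~>⟨1,2,3⟩
  ⟦path⟧₂ = ⟨2 1; 2 2; 1 3⟩
Equal? NO — does not commute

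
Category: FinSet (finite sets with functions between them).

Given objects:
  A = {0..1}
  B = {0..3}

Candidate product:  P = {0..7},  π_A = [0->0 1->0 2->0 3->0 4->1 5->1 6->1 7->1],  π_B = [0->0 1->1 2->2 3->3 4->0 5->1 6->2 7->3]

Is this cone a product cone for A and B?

Answer: VALID PRODUCT

Derivation:
|A|·|B| = 2·4 = 8;  |P| = 8
Check the pairing map k ↦ (π_A(k), π_B(k)):
  0 -> (0,0)
  1 -> (0,1)
  2 -> (0,2)
  3 -> (0,3)
  4 -> (1,0)
  5 -> (1,1)
  6 -> (1,2)
  7 -> (1,3)
distinct pairs in image: 8 / 8 needed
  → bijection onto A×B; projections well-typed.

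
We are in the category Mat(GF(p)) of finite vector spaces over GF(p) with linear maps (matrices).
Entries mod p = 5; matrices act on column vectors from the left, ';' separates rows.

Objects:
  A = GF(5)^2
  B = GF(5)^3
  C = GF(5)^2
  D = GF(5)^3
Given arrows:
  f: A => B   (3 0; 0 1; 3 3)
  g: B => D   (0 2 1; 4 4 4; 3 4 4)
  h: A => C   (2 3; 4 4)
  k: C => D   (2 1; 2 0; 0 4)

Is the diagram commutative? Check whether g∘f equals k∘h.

Answer: COMMUTES

Derivation:
Path 1 = f;g:
  e0=(1,0) f=>(3,0,3) g=>(3,4,1)
  e1=(0,1) f=>(0,1,3) g=>(0,1,1)
  result₁ = (3 0; 4 1; 1 1)
Path 2 = h;k:
  e0=(1,0) h=>(2,4) k=>(3,4,1)
  e1=(0,1) h=>(3,4) k=>(0,1,1)
  result₂ = (3 0; 4 1; 1 1)
Equal? same morphism ✓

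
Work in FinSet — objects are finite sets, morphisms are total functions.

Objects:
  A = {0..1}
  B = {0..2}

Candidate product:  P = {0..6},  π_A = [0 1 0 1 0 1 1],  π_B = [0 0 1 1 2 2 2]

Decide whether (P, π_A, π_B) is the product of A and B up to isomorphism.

|A|·|B| = 2·3 = 6;  |P| = 7
  → cardinalities differ; no bijection possible.

Answer: NOT A VALID PRODUCT — |P|=7 ≠ |A|·|B|=6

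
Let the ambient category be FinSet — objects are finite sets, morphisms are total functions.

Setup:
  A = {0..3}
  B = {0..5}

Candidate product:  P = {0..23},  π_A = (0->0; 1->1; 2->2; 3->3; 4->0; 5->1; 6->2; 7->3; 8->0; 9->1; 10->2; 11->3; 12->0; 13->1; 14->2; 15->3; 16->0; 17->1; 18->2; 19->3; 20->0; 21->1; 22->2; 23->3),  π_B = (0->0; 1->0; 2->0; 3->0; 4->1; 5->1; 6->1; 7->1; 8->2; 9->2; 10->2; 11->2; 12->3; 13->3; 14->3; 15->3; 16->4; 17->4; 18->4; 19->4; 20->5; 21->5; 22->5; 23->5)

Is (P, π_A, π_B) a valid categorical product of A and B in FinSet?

Answer: VALID PRODUCT

Trace:
|A|·|B| = 4·6 = 24;  |P| = 24
Check the pairing map k ↦ (π_A(k), π_B(k)):
  0 -> (0,0)
  1 -> (1,0)
  2 -> (2,0)
  3 -> (3,0)
  4 -> (0,1)
  5 -> (1,1)
  6 -> (2,1)
  7 -> (3,1)
  8 -> (0,2)
  9 -> (1,2)
  10 -> (2,2)
  11 -> (3,2)
  12 -> (0,3)
  13 -> (1,3)
  14 -> (2,3)
  15 -> (3,3)
  16 -> (0,4)
  17 -> (1,4)
  18 -> (2,4)
  19 -> (3,4)
  20 -> (0,5)
  21 -> (1,5)
  22 -> (2,5)
  23 -> (3,5)
distinct pairs in image: 24 / 24 needed
  → bijection onto A×B; projections well-typed.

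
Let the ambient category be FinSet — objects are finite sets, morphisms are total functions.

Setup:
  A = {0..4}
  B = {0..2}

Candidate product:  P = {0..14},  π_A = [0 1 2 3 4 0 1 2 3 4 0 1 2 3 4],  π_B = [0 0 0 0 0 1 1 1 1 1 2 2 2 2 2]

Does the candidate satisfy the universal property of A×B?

Answer: VALID PRODUCT

Work:
|A|·|B| = 5·3 = 15;  |P| = 15
Check the pairing map k ↦ (π_A(k), π_B(k)):
  0 : (0,0)
  1 : (1,0)
  2 : (2,0)
  3 : (3,0)
  4 : (4,0)
  5 : (0,1)
  6 : (1,1)
  7 : (2,1)
  8 : (3,1)
  9 : (4,1)
  10 : (0,2)
  11 : (1,2)
  12 : (2,2)
  13 : (3,2)
  14 : (4,2)
distinct pairs in image: 15 / 15 needed
  → bijection onto A×B; projections well-typed.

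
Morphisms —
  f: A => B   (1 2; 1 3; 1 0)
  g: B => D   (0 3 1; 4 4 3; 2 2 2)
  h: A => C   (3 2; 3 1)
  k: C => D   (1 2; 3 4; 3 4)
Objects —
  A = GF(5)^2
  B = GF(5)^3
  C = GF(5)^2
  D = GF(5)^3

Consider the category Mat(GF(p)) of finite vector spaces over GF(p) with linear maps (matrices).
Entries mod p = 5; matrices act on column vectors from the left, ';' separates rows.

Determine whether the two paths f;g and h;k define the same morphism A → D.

Answer: COMMUTES

Work:
1) trace f;g:
  e0=[1,0] f=>[1,1,1] g=>[4,1,1]
  e1=[0,1] f=>[2,3,0] g=>[4,0,0]
  composite₁ = (4 4; 1 0; 1 0)
2) trace h;k:
  e0=[1,0] h=>[3,3] k=>[4,1,1]
  e1=[0,1] h=>[2,1] k=>[4,0,0]
  composite₂ = (4 4; 1 0; 1 0)
Equal? equal; square commutes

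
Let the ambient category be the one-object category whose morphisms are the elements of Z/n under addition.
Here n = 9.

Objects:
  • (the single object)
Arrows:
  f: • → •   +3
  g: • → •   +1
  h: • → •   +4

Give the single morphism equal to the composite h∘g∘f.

Answer: +8

Derivation:
  0 +3≡3 +1≡4 +4≡8  (mod 9)
composite: +8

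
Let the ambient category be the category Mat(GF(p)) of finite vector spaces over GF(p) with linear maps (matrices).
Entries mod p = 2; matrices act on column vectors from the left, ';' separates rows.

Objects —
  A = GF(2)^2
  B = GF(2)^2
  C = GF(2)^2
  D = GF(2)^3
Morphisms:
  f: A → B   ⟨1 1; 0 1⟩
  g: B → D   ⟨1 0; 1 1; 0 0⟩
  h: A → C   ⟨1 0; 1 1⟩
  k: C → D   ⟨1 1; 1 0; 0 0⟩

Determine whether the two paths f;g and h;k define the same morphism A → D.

Answer: DOES NOT COMMUTE

Trace:
Path 1 = f;g:
  e0=⟨1,0⟩ f→⟨1,0⟩ g→⟨1,1,0⟩
  e1=⟨0,1⟩ f→⟨1,1⟩ g→⟨1,0,0⟩
  composite₁ = ⟨1 1; 1 0; 0 0⟩
Path 2 = h;k:
  e0=⟨1,0⟩ h→⟨1,1⟩ k→⟨0,1,0⟩
  e1=⟨0,1⟩ h→⟨0,1⟩ k→⟨1,0,0⟩
  composite₂ = ⟨0 1; 1 0; 0 0⟩
Equal? differ; not commutative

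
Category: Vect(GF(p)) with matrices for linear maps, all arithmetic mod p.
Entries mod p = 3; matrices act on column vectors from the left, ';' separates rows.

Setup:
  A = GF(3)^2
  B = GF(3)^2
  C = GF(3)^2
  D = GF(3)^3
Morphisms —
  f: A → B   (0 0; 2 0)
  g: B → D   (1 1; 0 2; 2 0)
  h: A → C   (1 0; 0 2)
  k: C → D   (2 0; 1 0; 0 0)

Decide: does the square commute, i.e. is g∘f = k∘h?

Answer: COMMUTES

Work:
Path 1 = f;g:
  e0=[1,0] f→[0,2] g→[2,1,0]
  e1=[0,1] f→[0,0] g→[0,0,0]
  composite₁ = (2 0; 1 0; 0 0)
Path 2 = h;k:
  e0=[1,0] h→[1,0] k→[2,1,0]
  e1=[0,1] h→[0,2] k→[0,0,0]
  composite₂ = (2 0; 1 0; 0 0)
Equal? YES — commutes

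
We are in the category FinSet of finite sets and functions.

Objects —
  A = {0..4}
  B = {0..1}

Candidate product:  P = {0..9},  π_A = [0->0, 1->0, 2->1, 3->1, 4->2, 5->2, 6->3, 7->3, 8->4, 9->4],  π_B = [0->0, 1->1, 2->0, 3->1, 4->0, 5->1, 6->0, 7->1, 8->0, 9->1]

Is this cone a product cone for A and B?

|A|·|B| = 5·2 = 10;  |P| = 10
Check the pairing map k ↦ (π_A(k), π_B(k)):
  0 -> (0,0)
  1 -> (0,1)
  2 -> (1,0)
  3 -> (1,1)
  4 -> (2,0)
  5 -> (2,1)
  6 -> (3,0)
  7 -> (3,1)
  8 -> (4,0)
  9 -> (4,1)
distinct pairs in image: 10 / 10 needed
  → bijection onto A×B; projections well-typed.

Answer: VALID PRODUCT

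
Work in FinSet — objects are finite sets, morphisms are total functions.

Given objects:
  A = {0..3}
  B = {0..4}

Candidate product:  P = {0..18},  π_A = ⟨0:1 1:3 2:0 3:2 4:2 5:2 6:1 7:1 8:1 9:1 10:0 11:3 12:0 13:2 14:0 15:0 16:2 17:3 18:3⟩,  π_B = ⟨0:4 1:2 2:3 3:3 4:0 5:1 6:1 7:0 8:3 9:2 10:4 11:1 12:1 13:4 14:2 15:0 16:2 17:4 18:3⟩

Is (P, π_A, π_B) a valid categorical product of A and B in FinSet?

|A|·|B| = 4·5 = 20;  |P| = 19
  → cardinalities differ; no bijection possible.

Answer: NOT A VALID PRODUCT — |P|=19 ≠ |A|·|B|=20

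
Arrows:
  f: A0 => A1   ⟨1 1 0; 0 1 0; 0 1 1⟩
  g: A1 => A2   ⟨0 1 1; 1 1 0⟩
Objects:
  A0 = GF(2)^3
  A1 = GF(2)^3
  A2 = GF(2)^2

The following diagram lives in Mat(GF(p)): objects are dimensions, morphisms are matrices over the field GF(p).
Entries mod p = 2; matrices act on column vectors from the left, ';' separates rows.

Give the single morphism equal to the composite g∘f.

Answer: ⟨0 0 1; 1 0 0⟩

Trace:
  e0=⟨1,0,0⟩ f=>⟨1,0,0⟩ g=>⟨0,1⟩
  e1=⟨0,1,0⟩ f=>⟨1,1,1⟩ g=>⟨0,0⟩
  e2=⟨0,0,1⟩ f=>⟨0,0,1⟩ g=>⟨1,0⟩
composite: ⟨0 0 1; 1 0 0⟩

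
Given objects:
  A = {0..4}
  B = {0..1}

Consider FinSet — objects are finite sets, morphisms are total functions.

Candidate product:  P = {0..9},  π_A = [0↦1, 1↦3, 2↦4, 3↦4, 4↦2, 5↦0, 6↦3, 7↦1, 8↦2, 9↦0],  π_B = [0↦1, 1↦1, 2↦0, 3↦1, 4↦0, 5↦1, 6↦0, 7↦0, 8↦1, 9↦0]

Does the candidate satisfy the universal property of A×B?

Answer: VALID PRODUCT

Work:
|A|·|B| = 5·2 = 10;  |P| = 10
Check the pairing map k ↦ (π_A(k), π_B(k)):
  0 ↦ (1,1)
  1 ↦ (3,1)
  2 ↦ (4,0)
  3 ↦ (4,1)
  4 ↦ (2,0)
  5 ↦ (0,1)
  6 ↦ (3,0)
  7 ↦ (1,0)
  8 ↦ (2,1)
  9 ↦ (0,0)
distinct pairs in image: 10 / 10 needed
  → bijection onto A×B; projections well-typed.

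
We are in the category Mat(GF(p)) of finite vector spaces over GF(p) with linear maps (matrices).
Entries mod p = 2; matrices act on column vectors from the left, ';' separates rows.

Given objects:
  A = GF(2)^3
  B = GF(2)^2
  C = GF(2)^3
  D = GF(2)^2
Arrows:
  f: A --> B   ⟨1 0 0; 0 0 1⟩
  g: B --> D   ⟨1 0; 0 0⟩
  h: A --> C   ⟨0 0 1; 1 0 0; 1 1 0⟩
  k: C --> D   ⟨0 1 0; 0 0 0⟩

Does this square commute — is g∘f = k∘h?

Path 1 = f;g:
  e0=⟨1,0,0⟩ f-->⟨1,0⟩ g-->⟨1,0⟩
  e1=⟨0,1,0⟩ f-->⟨0,0⟩ g-->⟨0,0⟩
  e2=⟨0,0,1⟩ f-->⟨0,1⟩ g-->⟨0,0⟩
  ⟦path⟧₁ = ⟨1 0 0; 0 0 0⟩
Path 2 = h;k:
  e0=⟨1,0,0⟩ h-->⟨0,1,1⟩ k-->⟨1,0⟩
  e1=⟨0,1,0⟩ h-->⟨0,0,1⟩ k-->⟨0,0⟩
  e2=⟨0,0,1⟩ h-->⟨1,0,0⟩ k-->⟨0,0⟩
  ⟦path⟧₂ = ⟨1 0 0; 0 0 0⟩
Equal? same morphism ✓

Answer: COMMUTES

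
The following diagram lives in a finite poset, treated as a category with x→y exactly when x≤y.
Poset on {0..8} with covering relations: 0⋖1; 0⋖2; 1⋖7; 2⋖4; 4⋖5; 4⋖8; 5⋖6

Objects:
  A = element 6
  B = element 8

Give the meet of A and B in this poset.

Lower bounds of A=6 and B=8: {0,2,4}
  0 <= 4
  2 <= 4
  4 <= 4
glb = 4

Answer: A∧B = 4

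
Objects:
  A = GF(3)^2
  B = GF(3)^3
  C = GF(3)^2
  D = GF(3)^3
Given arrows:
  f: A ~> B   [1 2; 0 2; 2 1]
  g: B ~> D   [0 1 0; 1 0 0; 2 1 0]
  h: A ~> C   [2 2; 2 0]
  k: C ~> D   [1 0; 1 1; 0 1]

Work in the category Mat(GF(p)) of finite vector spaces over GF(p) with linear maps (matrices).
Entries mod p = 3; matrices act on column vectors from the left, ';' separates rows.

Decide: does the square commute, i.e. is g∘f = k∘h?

1) trace f;g:
  e0=(1,0) f~>(1,0,2) g~>(0,1,2)
  e1=(0,1) f~>(2,2,1) g~>(2,2,0)
  ⟦path⟧₁ = [0 2; 1 2; 2 0]
2) trace h;k:
  e0=(1,0) h~>(2,2) k~>(2,1,2)
  e1=(0,1) h~>(2,0) k~>(2,2,0)
  ⟦path⟧₂ = [2 2; 1 2; 2 0]
Equal? distinct morphisms ✗

Answer: DOES NOT COMMUTE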